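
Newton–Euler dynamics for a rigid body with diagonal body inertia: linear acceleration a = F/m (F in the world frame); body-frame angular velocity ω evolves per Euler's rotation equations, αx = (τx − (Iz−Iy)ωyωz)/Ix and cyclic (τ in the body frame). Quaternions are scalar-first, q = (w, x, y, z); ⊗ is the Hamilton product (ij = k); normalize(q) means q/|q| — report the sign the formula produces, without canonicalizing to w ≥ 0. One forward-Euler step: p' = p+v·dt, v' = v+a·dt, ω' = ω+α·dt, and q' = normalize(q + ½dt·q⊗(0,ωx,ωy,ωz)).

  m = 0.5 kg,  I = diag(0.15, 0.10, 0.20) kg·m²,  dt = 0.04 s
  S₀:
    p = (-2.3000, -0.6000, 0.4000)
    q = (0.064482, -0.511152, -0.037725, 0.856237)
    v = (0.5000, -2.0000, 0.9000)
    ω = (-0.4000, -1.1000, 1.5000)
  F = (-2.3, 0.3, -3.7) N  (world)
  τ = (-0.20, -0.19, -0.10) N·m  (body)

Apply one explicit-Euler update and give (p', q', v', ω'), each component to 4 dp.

p + v·dt = (-2.2800, -0.6800, 0.4360)
v + (F/m)dt = (0.3160, -1.9760, 0.6040)
precession coupling ω×(Iω) = (-0.1650, 0.0300, -0.0220)
(τ − ω×Iω)/I = (-0.2333, -2.2000, -0.3900)
ω + α·dt = (-0.4093, -1.1880, 1.4844)
2q̇ = q⊗(0,ω) = (-1.5303138, 0.8594804, 0.3533030, 0.6439002)
q' = normalize(q + ½dt·q⊗(0,ω)) = (0.0339, -0.4936, -0.0306, 0.8685)

p' = (-2.2800, -0.6800, 0.4360)
q' = (0.0339, -0.4936, -0.0306, 0.8685)
v' = (0.3160, -1.9760, 0.6040)
ω' = (-0.4093, -1.1880, 1.4844)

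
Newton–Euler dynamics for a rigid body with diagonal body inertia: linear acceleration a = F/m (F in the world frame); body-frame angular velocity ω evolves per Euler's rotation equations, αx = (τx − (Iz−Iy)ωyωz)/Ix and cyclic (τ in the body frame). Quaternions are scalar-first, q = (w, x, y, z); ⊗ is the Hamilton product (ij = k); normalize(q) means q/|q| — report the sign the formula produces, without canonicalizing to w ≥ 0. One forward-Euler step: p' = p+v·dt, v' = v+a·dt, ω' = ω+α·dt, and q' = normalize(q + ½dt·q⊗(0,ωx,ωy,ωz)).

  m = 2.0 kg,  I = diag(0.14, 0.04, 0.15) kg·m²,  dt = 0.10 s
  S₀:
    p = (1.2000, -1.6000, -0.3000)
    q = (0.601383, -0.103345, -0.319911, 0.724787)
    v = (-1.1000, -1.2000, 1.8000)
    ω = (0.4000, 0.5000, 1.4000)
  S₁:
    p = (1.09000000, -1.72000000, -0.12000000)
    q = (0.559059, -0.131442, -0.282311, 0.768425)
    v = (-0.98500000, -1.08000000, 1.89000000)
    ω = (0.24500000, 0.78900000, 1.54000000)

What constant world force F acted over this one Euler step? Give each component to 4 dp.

velocity change Δv = (0.11500000, 0.12000000, 0.09000000)
F = m·Δv/dt = (2.3000, 2.4000, 1.8000)

F = (2.3000, 2.4000, 1.8000)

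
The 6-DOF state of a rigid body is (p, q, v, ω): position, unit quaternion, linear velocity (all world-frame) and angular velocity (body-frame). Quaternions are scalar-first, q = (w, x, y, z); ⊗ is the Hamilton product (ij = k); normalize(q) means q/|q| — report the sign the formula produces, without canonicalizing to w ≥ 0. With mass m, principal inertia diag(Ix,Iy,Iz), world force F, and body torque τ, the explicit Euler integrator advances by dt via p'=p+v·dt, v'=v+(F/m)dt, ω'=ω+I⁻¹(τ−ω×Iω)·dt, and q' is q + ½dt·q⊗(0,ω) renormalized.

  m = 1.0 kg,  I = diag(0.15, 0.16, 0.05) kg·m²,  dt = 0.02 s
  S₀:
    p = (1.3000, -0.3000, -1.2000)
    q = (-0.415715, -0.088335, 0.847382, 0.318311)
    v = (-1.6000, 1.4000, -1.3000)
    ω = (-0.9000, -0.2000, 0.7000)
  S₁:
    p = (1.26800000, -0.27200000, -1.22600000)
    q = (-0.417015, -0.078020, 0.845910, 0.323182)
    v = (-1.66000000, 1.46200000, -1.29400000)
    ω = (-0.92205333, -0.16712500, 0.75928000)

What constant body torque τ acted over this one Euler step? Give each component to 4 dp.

τ = (-0.1500, 0.2000, 0.1500)

rate change Δω = (-0.02205333, 0.03287500, 0.05928000)
gyro term ω₀×Iω₀ = (0.0154, -0.0630, 0.0018)
I·α + gyro = (-0.1500, 0.2000, 0.1500)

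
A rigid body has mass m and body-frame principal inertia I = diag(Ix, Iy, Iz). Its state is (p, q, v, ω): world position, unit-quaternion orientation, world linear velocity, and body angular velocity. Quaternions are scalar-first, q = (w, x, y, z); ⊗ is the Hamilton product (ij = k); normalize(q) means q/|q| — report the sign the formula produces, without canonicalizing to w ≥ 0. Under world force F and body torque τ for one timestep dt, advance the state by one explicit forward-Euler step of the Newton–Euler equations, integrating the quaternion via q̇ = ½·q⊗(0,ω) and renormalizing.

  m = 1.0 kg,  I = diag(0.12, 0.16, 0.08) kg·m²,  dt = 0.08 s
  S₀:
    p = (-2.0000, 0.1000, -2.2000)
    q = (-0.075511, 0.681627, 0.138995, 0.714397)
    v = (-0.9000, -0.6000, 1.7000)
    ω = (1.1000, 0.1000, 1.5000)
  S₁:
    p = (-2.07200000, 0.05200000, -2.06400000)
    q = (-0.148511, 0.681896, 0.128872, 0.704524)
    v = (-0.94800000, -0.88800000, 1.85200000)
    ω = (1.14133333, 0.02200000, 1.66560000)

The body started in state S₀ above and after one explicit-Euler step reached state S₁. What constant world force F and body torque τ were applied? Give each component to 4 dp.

F = (-0.6000, -3.6000, 1.9000)
τ = (0.0500, -0.0900, 0.1700)

rate change Δω = (0.04133333, -0.07800000, 0.16560000)
I·α + gyro = (0.0500, -0.0900, 0.1700)
velocity change Δv = (-0.04800000, -0.28800000, 0.15200000)
applied force F = (-0.6000, -3.6000, 1.9000)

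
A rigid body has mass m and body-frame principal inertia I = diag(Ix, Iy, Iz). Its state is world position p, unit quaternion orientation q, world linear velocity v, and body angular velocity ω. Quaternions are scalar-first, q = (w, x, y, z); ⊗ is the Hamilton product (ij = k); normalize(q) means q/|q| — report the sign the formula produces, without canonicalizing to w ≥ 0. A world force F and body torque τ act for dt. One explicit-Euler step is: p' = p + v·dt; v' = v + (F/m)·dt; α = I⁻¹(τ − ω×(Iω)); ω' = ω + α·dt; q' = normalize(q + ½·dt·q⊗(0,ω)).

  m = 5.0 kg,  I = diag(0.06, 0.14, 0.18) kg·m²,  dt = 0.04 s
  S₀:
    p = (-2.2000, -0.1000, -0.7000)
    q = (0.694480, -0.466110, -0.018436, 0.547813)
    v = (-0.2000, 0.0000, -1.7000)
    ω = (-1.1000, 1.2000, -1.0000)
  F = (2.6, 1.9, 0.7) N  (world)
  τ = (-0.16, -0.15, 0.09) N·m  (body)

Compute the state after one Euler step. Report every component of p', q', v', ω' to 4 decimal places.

a = F/m = (0.5200, 0.3800, 0.1400)
new position p' = (-2.2080, -0.1000, -0.7680)
v + (F/m)dt = (-0.1792, 0.0152, -1.6944)
(τ − ω×Iω)/I = (-1.8667, -0.1286, 1.0867)
ω' = ω + α·dt = (-1.1747, 1.1949, -0.9565)
2q̇ = q⊗(0,ω) = (0.0572152, -1.4028676, -0.2353283, -1.2740916)
q + ½dt·q⊗(0,ω), renormalized = (0.6951, -0.4938, -0.0231, 0.5220)

p' = (-2.2080, -0.1000, -0.7680)
q' = (0.6951, -0.4938, -0.0231, 0.5220)
v' = (-0.1792, 0.0152, -1.6944)
ω' = (-1.1747, 1.1949, -0.9565)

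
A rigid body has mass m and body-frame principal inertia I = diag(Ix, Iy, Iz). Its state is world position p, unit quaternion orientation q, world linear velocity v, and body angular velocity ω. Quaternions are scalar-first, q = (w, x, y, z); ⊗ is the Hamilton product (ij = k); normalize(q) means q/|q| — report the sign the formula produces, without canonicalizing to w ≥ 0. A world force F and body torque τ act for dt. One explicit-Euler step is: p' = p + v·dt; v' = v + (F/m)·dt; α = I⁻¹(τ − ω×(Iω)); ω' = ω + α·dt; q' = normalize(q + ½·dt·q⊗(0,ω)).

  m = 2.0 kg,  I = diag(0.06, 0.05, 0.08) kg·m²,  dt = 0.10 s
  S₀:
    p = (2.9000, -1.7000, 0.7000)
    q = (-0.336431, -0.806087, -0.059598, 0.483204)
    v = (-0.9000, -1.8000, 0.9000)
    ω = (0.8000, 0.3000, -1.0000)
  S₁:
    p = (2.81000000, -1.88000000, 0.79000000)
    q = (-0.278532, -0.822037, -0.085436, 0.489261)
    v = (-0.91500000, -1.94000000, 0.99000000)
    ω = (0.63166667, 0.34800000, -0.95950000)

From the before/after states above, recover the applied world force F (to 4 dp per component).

velocity change Δv = (-0.01500000, -0.14000000, 0.09000000)
F = m·Δv/dt = (-0.3000, -2.8000, 1.8000)

F = (-0.3000, -2.8000, 1.8000)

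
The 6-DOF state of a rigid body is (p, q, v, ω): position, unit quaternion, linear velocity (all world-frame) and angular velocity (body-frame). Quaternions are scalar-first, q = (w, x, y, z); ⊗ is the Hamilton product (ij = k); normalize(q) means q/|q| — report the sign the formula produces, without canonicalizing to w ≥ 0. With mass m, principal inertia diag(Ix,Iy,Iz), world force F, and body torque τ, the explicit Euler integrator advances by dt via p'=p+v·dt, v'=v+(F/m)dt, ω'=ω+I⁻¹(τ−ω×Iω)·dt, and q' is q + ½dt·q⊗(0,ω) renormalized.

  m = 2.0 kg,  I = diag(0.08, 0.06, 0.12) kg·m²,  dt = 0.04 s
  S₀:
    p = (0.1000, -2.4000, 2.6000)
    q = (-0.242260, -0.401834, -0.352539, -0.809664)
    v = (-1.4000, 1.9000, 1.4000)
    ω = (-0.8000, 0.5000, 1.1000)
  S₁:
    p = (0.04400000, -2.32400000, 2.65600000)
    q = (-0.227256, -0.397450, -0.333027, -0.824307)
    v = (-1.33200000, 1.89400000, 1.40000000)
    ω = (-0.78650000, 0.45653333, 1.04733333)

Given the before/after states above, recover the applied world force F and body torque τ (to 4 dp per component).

F = (3.4000, -0.3000, 0.0000)
τ = (0.0600, -0.0300, -0.1500)

velocity change Δv = (0.06800000, -0.00600000, 0.00000000)
m·(v₁−v₀)/dt = (3.4000, -0.3000, 0.0000)
Δω = ω₁−ω₀ = (0.01350000, -0.04346667, -0.05266667)
gyro term ω₀×Iω₀ = (0.0330, 0.0352, 0.0080)
τ = I·(Δω/dt) + ω₀×(Iω₀) = (0.0600, -0.0300, -0.1500)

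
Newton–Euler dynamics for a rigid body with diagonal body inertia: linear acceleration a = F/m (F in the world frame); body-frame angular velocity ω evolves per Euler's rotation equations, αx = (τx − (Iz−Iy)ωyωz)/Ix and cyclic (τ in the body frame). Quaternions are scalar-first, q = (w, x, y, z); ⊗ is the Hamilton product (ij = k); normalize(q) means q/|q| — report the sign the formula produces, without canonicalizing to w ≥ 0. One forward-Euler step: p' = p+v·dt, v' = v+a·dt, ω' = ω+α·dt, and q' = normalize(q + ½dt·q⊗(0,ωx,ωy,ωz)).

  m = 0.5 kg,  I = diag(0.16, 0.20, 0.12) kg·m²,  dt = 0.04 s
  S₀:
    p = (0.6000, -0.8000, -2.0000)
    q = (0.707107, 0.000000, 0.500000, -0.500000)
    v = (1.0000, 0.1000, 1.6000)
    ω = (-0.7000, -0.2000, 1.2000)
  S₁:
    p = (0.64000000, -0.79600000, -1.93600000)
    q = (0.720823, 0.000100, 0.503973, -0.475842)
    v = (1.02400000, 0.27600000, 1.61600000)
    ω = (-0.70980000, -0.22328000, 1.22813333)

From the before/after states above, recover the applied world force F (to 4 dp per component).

v₁ − v₀ = (0.02400000, 0.17600000, 0.01600000)
applied force F = (0.3000, 2.2000, 0.2000)

F = (0.3000, 2.2000, 0.2000)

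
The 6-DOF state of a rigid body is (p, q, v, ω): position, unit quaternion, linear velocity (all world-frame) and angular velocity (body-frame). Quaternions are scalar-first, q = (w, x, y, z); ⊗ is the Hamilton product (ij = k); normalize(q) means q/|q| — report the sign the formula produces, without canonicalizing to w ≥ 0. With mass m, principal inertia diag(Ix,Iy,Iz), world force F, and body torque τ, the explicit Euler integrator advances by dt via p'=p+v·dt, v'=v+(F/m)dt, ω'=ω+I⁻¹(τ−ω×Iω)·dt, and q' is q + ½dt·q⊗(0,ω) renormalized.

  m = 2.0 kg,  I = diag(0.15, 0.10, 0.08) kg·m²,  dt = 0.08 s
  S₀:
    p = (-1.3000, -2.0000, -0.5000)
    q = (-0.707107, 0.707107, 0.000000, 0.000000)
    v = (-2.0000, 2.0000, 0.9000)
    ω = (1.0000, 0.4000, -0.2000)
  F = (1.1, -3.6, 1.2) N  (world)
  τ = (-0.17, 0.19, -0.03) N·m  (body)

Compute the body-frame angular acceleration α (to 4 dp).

α = (-1.1440, 2.0400, -0.1250)

precession coupling ω×(Iω) = (0.0016, -0.0140, -0.0200)
(τ − ω×Iω)/I = (-1.1440, 2.0400, -0.1250)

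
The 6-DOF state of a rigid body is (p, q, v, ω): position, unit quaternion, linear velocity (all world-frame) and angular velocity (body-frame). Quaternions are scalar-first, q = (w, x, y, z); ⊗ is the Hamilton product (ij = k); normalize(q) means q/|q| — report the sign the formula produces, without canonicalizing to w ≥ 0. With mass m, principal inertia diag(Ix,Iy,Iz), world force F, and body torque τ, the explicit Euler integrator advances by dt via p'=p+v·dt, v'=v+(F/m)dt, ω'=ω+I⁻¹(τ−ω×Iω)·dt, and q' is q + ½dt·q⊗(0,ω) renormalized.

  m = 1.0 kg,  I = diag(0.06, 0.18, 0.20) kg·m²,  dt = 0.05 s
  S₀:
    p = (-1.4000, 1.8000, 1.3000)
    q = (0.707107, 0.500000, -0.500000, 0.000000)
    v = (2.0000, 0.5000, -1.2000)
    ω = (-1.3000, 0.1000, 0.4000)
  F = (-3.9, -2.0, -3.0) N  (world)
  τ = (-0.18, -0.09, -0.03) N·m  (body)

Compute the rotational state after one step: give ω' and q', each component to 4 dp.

angular accel α = (-3.0133, -0.9044, -0.0720)
new body rate ω' = (-1.4507, 0.0548, 0.3964)
Hamilton product q⊗(0,ω) = (0.7000000, -1.1192391, -0.1292893, -0.3171572)
q + ½dt·q⊗(0,ω), renormalized = (0.7242, 0.4717, -0.5029, -0.0079)

ω' = (-1.4507, 0.0548, 0.3964)
q' = (0.7242, 0.4717, -0.5029, -0.0079)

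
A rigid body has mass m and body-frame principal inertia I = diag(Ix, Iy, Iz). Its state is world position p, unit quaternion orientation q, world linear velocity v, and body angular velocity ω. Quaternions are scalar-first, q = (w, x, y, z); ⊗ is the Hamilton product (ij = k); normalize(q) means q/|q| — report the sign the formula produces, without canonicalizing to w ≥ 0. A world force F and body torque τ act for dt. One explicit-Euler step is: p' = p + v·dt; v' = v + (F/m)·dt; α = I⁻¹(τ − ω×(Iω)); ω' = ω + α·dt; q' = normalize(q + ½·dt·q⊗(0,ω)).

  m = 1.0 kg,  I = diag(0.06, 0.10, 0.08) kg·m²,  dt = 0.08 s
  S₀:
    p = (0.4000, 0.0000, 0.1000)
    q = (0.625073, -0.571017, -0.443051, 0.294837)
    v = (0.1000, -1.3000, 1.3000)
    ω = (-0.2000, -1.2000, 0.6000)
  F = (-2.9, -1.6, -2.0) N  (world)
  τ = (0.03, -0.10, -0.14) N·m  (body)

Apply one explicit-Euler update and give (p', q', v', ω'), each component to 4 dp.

p' = (0.4080, -0.1040, 0.2040)
q' = (0.5913, -0.5717, -0.4610, 0.3332)
v' = (-0.1320, -1.4280, 1.1400)
ω' = (-0.1792, -1.2819, 0.4504)

a = F/m = (-2.9000, -1.6000, -2.0000)
p + v·dt = (0.4080, -0.1040, 0.2040)
v + (F/m)dt = (-0.1320, -1.4280, 1.1400)
α = I⁻¹(τ − ω×Iω) = (0.2600, -1.0240, -1.8700)
ω + α·dt = (-0.1792, -1.2819, 0.4504)
2q̇ = q⊗(0,ω) = (-0.8227668, -0.0370408, -0.4664448, 0.9716540)
q' = normalize(q + ½dt·q⊗(0,ω)) = (0.5913, -0.5717, -0.4610, 0.3332)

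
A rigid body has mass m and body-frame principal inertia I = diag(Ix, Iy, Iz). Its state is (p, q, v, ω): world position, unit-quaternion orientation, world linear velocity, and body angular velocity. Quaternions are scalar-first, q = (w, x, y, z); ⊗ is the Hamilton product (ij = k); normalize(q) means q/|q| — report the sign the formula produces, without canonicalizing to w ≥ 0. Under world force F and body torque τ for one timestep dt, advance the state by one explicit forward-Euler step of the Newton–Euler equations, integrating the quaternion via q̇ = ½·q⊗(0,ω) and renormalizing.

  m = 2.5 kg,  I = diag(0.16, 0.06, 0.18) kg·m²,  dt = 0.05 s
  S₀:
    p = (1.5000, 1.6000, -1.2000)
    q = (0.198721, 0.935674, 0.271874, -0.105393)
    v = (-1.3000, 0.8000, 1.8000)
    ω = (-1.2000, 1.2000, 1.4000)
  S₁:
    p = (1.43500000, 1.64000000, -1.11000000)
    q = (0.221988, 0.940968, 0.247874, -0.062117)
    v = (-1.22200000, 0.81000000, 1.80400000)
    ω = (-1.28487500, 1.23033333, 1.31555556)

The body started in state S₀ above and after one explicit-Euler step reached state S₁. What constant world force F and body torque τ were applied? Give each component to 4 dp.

ω₁ − ω₀ = (-0.08487500, 0.03033333, -0.08444444)
precession coupling = (0.2016, 0.0336, 0.1440)
applied torque τ = (-0.0700, 0.0700, -0.1600)
Δv = v₁−v₀ = (0.07800000, 0.01000000, 0.00400000)
m·(v₁−v₀)/dt = (3.9000, 0.5000, 0.2000)

F = (3.9000, 0.5000, 0.2000)
τ = (-0.0700, 0.0700, -0.1600)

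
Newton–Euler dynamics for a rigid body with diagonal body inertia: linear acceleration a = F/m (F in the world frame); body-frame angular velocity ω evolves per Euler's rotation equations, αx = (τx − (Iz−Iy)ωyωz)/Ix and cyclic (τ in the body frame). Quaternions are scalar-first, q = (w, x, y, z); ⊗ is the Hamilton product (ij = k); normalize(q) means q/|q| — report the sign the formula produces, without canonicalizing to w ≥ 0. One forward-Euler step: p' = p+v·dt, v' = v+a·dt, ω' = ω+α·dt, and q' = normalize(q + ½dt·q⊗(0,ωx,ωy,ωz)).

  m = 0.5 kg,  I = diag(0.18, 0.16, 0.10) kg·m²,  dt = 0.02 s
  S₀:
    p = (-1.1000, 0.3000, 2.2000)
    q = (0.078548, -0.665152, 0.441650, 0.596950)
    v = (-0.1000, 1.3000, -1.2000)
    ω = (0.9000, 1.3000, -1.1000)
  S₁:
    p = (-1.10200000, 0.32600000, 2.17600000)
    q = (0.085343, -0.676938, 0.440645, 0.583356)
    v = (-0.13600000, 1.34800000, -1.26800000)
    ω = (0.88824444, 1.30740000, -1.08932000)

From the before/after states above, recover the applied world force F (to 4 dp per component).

Δv = v₁−v₀ = (-0.03600000, 0.04800000, -0.06800000)
m·(v₁−v₀)/dt = (-0.9000, 1.2000, -1.7000)

F = (-0.9000, 1.2000, -1.7000)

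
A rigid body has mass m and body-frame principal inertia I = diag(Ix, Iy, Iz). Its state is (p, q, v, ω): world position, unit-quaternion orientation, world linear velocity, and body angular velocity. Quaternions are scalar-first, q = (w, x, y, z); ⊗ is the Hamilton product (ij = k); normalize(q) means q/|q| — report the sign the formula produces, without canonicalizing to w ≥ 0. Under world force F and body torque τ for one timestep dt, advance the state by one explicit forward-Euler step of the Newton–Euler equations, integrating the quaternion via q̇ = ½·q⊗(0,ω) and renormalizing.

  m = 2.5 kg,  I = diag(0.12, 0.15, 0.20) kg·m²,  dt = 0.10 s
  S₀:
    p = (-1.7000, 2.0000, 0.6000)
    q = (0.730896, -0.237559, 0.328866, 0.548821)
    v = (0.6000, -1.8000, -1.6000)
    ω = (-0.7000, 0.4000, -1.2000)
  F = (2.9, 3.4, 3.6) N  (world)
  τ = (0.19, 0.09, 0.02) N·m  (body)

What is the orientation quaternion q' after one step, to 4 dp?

Hamilton product q⊗(0,ω) = (0.3607475, -1.1257948, -0.3768871, -0.7418926)
q + ½dt·q⊗(0,ω), renormalized = (0.7470, -0.2931, 0.3092, 0.5104)

q' = (0.7470, -0.2931, 0.3092, 0.5104)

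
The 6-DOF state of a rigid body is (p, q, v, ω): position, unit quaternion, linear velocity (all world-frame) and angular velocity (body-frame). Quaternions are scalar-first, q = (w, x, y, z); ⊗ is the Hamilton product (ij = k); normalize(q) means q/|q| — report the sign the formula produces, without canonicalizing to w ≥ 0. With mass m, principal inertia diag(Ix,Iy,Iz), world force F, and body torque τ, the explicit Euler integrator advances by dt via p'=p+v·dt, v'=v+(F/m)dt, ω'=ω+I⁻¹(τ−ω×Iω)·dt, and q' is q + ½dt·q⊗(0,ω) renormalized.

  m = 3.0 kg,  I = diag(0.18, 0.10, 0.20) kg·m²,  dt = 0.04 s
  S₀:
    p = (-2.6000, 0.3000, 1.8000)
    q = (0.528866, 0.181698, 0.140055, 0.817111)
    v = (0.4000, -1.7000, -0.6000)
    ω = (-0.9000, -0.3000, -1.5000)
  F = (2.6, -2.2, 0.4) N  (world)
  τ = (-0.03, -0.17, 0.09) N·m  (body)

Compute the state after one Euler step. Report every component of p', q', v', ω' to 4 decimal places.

p' = (-2.5840, 0.2320, 1.7760)
q' = (0.5571, 0.1728, 0.1275, 0.8022)
v' = (0.4347, -1.7293, -0.5947)
ω' = (-0.9167, -0.3572, -1.4777)

gyro term ω×Iω = (0.0450, -0.0270, -0.0216)
(τ − ω×Iω)/I = (-0.4167, -1.4300, 0.5580)
ω' = ω + α·dt = (-0.9167, -0.3572, -1.4777)
2q̇ = q⊗(0,ω) = (1.4312112, -0.4409286, -0.6215127, -0.7217589)
q + ½dt·q⊗(0,ω), renormalized = (0.5571, 0.1728, 0.1275, 0.8022)
a = (0.8667, -0.7333, 0.1333)
new position p' = (-2.5840, 0.2320, 1.7760)
v' = v + a·dt = (0.4347, -1.7293, -0.5947)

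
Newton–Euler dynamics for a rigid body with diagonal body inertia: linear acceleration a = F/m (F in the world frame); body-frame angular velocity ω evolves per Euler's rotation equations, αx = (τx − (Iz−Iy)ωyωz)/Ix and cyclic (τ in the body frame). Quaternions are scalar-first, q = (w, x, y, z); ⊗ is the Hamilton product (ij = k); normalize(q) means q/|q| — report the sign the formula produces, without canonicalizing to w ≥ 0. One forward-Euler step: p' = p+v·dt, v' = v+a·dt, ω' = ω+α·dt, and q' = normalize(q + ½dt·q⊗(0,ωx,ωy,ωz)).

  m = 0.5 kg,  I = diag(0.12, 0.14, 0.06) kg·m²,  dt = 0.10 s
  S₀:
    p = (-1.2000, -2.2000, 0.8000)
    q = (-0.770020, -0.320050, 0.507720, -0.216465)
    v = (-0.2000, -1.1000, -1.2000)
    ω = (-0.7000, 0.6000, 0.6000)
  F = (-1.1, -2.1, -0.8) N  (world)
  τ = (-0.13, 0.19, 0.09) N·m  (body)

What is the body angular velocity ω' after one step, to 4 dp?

α = I⁻¹(τ − ω×Iω) = (-0.8433, 1.5371, 1.6400)
ω + α·dt = (-0.7843, 0.7537, 0.7640)

ω' = (-0.7843, 0.7537, 0.7640)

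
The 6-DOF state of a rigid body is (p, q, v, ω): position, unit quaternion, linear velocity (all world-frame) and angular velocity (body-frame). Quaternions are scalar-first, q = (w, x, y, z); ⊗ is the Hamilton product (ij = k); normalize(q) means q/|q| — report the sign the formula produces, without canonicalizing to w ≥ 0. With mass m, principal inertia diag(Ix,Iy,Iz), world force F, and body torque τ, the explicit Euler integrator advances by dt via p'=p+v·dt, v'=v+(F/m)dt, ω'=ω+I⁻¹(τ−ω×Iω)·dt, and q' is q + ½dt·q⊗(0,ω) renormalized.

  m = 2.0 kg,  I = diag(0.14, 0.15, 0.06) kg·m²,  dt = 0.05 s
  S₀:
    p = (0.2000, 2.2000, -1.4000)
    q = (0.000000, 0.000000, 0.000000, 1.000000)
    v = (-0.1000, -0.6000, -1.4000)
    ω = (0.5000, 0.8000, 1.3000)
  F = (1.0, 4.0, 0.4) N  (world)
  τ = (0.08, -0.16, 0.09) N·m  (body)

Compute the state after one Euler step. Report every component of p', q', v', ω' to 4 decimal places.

precession coupling ω×(Iω) = (-0.0936, 0.0520, 0.0040)
(τ − ω×Iω)/I = (1.2400, -1.4133, 1.4333)
new body rate ω' = (0.5620, 0.7293, 1.3717)
q⊗(0,ω) = (-1.3000000, -0.8000000, 0.5000000, 0.0000000)
updated quaternion q' = (-0.0325, -0.0200, 0.0125, 0.9992)
linear accel F/m = (0.5000, 2.0000, 0.2000)
p' = p + v·dt = (0.1950, 2.1700, -1.4700)
v' = v + a·dt = (-0.0750, -0.5000, -1.3900)

p' = (0.1950, 2.1700, -1.4700)
q' = (-0.0325, -0.0200, 0.0125, 0.9992)
v' = (-0.0750, -0.5000, -1.3900)
ω' = (0.5620, 0.7293, 1.3717)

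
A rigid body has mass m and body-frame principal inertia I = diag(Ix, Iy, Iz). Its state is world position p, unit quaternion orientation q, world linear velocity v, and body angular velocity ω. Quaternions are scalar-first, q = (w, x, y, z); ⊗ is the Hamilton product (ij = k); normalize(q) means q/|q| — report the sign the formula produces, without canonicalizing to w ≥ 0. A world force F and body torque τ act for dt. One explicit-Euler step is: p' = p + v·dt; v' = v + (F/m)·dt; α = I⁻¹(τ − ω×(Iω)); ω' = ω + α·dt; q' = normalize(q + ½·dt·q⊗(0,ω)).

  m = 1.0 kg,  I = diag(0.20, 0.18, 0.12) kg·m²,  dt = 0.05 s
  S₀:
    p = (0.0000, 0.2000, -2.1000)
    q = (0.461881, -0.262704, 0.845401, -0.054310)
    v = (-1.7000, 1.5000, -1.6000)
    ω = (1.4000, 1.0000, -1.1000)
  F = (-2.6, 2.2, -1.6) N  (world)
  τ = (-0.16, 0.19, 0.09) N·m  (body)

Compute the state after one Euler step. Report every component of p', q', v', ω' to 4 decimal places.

p' = (-0.0850, 0.2750, -2.1800)
q' = (0.4479, -0.2681, 0.8467, -0.1030)
v' = (-1.8300, 1.6100, -1.6800)
ω' = (1.3435, 1.0870, -1.0508)

new position p' = (-0.0850, 0.2750, -2.1800)
v' = v + a·dt = (-1.8300, 1.6100, -1.6800)
ω×(Iω) gyroscopic = (0.0660, -0.1232, -0.0280)
α = I⁻¹(τ − ω×Iω) = (-1.1300, 1.7400, 0.9833)
ω' = ω + α·dt = (1.3435, 1.0870, -1.0508)
2q̇ = q⊗(0,ω) = (-0.5373564, -0.2289977, 0.0968726, -1.9543345)
q + ½dt·q⊗(0,ω), renormalized = (0.4479, -0.2681, 0.8467, -0.1030)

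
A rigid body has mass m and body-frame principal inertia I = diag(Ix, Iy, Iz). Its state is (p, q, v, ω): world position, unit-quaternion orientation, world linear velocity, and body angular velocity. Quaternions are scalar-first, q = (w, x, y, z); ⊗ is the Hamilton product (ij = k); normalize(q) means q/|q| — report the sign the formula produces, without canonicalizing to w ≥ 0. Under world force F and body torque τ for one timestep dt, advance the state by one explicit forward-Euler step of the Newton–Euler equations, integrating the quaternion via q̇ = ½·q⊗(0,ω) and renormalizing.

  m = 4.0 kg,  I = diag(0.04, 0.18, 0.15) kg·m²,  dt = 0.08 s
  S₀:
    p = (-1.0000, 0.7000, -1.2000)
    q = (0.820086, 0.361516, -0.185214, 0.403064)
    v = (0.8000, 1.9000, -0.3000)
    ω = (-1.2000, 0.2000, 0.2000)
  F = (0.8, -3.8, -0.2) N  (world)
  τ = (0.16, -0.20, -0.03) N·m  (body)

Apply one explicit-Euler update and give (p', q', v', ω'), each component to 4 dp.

p' = (-0.9360, 0.8520, -1.2240)
q' = (0.8347, 0.3171, -0.2006, 0.4031)
v' = (0.8160, 1.8240, -0.3040)
ω' = (-0.8776, 0.0994, 0.2019)

ω×(Iω) gyroscopic = (-0.0012, 0.0264, -0.0336)
α = I⁻¹(τ − ω×Iω) = (4.0300, -1.2578, 0.0240)
new body rate ω' = (-0.8776, 0.0994, 0.2019)
Hamilton product q⊗(0,ω) = (0.3902492, -1.1017588, -0.3919628, 0.0140636)
q + ½dt·q⊗(0,ω), renormalized = (0.8347, 0.3171, -0.2006, 0.4031)
new position p' = (-0.9360, 0.8520, -1.2240)
new velocity v' = (0.8160, 1.8240, -0.3040)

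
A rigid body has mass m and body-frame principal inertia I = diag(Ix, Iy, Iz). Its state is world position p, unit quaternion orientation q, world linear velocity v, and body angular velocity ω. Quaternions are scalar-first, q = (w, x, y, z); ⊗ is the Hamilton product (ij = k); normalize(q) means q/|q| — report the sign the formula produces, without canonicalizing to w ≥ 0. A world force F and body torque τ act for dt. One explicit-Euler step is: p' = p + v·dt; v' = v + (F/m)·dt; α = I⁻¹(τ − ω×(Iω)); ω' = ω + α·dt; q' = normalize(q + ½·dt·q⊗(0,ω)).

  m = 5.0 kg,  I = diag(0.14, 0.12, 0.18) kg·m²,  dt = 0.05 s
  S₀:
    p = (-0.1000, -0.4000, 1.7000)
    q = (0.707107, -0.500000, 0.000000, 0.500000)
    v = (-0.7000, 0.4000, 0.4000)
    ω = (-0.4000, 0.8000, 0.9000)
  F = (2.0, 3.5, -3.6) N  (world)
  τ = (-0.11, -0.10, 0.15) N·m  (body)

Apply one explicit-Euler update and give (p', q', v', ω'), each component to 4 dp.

p' = (-0.1350, -0.3800, 1.7200)
q' = (0.6905, -0.5168, 0.0204, 0.5057)
v' = (-0.6800, 0.4350, 0.3640)
ω' = (-0.4547, 0.7523, 0.9399)

gyro term ω×Iω = (0.0432, 0.0144, 0.0064)
(τ − ω×Iω)/I = (-1.0943, -0.9533, 0.7978)
ω + α·dt = (-0.4547, 0.7523, 0.9399)
2q̇ = q⊗(0,ω) = (-0.6500000, -0.6828428, 0.8156856, 0.2363963)
q' = normalize(q + ½dt·q⊗(0,ω)) = (0.6905, -0.5168, 0.0204, 0.5057)
a = F/m = (0.4000, 0.7000, -0.7200)
new position p' = (-0.1350, -0.3800, 1.7200)
new velocity v' = (-0.6800, 0.4350, 0.3640)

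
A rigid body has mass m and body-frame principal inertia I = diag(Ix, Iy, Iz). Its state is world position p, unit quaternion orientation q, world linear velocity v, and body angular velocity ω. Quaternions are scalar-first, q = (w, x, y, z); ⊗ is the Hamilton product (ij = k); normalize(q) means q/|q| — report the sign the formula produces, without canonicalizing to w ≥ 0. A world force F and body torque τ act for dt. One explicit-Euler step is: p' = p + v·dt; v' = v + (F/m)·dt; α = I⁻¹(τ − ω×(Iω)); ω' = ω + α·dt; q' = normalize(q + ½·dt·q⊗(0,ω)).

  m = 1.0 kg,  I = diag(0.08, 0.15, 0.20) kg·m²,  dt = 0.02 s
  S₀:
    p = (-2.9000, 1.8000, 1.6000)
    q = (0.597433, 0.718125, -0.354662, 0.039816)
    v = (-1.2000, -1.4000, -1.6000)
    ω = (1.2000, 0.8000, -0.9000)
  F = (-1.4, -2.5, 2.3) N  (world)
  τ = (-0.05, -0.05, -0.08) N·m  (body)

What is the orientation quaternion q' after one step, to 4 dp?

q' = (0.5919, 0.7281, -0.3429, 0.0444)

2q̇ = q⊗(0,ω) = (-0.5421860, 1.0042626, 1.1720381, 0.4624047)
updated quaternion q' = (0.5919, 0.7281, -0.3429, 0.0444)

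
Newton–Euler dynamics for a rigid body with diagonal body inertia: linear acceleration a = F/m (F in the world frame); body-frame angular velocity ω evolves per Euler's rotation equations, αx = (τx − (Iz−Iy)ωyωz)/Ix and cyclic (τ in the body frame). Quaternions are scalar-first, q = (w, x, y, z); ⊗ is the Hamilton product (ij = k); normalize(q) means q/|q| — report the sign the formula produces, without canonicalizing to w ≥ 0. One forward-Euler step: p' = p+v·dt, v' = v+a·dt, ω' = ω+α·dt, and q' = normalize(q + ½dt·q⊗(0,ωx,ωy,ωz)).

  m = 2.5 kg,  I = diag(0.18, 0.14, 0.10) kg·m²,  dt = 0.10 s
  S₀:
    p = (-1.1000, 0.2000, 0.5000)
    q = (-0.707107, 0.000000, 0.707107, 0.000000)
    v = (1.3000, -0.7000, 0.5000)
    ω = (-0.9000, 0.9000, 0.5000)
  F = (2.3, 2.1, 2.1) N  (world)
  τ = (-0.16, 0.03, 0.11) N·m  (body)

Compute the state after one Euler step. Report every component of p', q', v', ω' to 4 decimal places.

p' = (-0.9700, 0.1300, 0.5500)
q' = (-0.7372, 0.0494, 0.6737, 0.0141)
v' = (1.3920, -0.6160, 0.5840)
ω' = (-0.9789, 0.9471, 0.5776)

α = I⁻¹(τ − ω×Iω) = (-0.7889, 0.4714, 0.7760)
new body rate ω' = (-0.9789, 0.9471, 0.5776)
q⊗(0,ω) = (-0.6363963, 0.9899498, -0.6363963, 0.2828428)
q + ½dt·q⊗(0,ω), renormalized = (-0.7372, 0.0494, 0.6737, 0.0141)
a = (0.9200, 0.8400, 0.8400)
p + v·dt = (-0.9700, 0.1300, 0.5500)
v' = v + a·dt = (1.3920, -0.6160, 0.5840)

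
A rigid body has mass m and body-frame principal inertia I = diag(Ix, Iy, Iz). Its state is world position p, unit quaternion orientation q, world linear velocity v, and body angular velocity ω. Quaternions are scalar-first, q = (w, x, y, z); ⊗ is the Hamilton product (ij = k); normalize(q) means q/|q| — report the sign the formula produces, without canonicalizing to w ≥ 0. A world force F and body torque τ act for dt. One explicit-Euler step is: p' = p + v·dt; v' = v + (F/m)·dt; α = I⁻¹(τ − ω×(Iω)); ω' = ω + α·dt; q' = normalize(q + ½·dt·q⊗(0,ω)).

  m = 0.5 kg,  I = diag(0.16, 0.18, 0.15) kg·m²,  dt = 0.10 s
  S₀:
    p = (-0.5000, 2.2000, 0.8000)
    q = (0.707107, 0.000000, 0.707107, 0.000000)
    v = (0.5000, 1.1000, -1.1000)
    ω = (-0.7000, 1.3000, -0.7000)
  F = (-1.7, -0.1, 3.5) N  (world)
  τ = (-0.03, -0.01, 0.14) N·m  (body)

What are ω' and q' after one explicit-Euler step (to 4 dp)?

ω' = (-0.7358, 1.2917, -0.5945)
q' = (0.6589, -0.0493, 0.7506, 0.0000)

gyro term ω×Iω = (0.0273, 0.0049, -0.0182)
angular accel α = (-0.3581, -0.0828, 1.0547)
ω' = ω + α·dt = (-0.7358, 1.2917, -0.5945)
q⊗(0,ω) = (-0.9192391, -0.9899498, 0.9192391, 0.0000000)
q' = normalize(q + ½dt·q⊗(0,ω)) = (0.6589, -0.0493, 0.7506, 0.0000)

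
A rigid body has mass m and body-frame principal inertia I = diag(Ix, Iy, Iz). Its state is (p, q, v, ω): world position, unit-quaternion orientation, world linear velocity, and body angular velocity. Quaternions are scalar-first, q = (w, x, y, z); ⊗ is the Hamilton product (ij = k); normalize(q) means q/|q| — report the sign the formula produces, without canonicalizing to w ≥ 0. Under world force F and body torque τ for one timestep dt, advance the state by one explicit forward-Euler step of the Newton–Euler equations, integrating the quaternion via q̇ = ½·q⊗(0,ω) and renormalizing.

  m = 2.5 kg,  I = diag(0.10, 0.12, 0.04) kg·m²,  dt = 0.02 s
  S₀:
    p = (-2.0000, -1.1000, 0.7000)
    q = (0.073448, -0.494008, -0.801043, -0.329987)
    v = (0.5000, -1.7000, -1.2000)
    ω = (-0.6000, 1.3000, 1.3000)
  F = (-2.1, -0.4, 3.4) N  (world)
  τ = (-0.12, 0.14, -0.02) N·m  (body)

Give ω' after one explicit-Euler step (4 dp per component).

ω' = (-0.5970, 1.3311, 1.2978)

precession coupling ω×(Iω) = (-0.1352, -0.0468, -0.0156)
angular accel α = (0.1520, 1.5567, -0.1100)
new body rate ω' = (-0.5970, 1.3311, 1.2978)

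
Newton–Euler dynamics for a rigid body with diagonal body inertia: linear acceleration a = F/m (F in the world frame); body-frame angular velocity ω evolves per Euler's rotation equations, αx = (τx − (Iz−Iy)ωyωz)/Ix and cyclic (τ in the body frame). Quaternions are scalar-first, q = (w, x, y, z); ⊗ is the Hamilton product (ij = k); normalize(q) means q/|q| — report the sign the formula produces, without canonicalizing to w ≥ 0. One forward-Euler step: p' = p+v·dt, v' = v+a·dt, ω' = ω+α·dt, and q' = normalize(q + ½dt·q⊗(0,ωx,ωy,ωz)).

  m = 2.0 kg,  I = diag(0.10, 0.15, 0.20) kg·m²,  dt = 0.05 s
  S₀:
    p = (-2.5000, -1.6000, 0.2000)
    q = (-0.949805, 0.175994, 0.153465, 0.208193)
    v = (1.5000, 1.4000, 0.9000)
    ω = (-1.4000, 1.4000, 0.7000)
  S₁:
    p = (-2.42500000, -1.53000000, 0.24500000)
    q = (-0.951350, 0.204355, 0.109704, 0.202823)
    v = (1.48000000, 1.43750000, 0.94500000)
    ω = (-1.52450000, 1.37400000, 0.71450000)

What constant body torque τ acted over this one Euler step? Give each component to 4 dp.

τ = (-0.2000, 0.0200, -0.0400)

Δω = ω₁−ω₀ = (-0.12450000, -0.02600000, 0.01450000)
precession coupling = (0.0490, 0.0980, -0.0980)
applied torque τ = (-0.2000, 0.0200, -0.0400)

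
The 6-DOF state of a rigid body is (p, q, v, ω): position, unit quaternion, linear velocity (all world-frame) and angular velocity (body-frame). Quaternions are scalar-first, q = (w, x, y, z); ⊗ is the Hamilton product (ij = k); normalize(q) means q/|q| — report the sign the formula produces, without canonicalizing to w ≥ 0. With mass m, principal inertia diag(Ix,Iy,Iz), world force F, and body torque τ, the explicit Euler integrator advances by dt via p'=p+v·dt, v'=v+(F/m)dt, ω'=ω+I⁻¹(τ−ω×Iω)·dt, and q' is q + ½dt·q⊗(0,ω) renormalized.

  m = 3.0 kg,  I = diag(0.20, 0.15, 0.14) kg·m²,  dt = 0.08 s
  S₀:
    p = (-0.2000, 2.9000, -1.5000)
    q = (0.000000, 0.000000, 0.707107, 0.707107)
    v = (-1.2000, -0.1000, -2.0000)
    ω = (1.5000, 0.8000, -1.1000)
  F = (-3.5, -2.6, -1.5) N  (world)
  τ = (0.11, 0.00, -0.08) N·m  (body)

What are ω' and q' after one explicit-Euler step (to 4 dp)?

ω' = (1.5405, 0.8528, -1.1114)
q' = (0.0085, -0.0536, 0.7471, 0.6625)

(τ − ω×Iω)/I = (0.5060, 0.6600, -0.1429)
ω + α·dt = (1.5405, 0.8528, -1.1114)
2q̇ = q⊗(0,ω) = (0.2121321, -1.3435033, 1.0606605, -1.0606605)
updated quaternion q' = (0.0085, -0.0536, 0.7471, 0.6625)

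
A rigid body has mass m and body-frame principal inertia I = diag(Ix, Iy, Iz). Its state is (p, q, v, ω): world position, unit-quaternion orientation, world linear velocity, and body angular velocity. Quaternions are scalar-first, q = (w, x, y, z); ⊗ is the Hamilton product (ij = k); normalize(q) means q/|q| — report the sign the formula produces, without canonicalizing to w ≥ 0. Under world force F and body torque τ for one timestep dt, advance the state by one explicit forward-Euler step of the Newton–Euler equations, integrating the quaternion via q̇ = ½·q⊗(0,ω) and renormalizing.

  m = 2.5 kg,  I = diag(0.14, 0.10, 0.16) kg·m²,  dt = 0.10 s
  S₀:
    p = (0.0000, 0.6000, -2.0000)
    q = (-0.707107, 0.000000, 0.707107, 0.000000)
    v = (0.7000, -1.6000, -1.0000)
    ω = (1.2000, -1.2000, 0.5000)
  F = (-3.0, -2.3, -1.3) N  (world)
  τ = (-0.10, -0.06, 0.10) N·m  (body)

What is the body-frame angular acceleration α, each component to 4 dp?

precession coupling ω×(Iω) = (-0.0360, -0.0120, 0.0576)
(τ − ω×Iω)/I = (-0.4571, -0.4800, 0.2650)

α = (-0.4571, -0.4800, 0.2650)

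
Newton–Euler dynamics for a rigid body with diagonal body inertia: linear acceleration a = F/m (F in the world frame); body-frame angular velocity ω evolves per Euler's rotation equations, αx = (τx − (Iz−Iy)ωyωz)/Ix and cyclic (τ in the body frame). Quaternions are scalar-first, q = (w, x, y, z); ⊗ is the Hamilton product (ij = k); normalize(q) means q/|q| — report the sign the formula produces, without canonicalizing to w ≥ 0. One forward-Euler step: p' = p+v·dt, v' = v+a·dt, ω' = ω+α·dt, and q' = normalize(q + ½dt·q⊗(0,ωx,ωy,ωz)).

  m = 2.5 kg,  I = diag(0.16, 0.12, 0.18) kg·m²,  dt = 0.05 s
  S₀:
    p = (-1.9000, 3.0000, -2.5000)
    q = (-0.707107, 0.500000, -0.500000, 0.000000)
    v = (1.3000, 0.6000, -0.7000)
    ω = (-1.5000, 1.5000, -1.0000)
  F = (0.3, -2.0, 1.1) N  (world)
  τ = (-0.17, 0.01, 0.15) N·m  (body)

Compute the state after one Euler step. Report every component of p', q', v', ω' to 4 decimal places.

p' = p + v·dt = (-1.8350, 3.0300, -2.5350)
v' = v + a·dt = (1.3060, 0.5600, -0.6780)
α = I⁻¹(τ − ω×Iω) = (-0.5000, 0.3333, 0.3333)
new body rate ω' = (-1.5250, 1.5167, -0.9833)
q⊗(0,ω) = (1.5000000, 1.5606605, -0.5606605, 0.7071070)
q + ½dt·q⊗(0,ω), renormalized = (-0.6685, 0.5381, -0.5131, 0.0176)

p' = (-1.8350, 3.0300, -2.5350)
q' = (-0.6685, 0.5381, -0.5131, 0.0176)
v' = (1.3060, 0.5600, -0.6780)
ω' = (-1.5250, 1.5167, -0.9833)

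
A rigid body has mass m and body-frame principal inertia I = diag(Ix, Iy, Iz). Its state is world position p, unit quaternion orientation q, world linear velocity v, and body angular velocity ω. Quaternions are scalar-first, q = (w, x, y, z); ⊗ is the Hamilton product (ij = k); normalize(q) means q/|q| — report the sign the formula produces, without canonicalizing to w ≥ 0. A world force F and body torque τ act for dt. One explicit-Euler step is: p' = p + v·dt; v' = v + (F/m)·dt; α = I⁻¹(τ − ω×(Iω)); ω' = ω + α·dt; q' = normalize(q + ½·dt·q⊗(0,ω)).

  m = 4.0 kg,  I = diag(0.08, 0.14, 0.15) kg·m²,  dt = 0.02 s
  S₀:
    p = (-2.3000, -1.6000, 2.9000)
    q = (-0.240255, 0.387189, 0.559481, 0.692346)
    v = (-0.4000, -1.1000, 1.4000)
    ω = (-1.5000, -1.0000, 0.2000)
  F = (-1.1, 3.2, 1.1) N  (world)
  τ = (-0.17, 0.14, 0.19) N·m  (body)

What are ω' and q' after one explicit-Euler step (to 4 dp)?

ω×(Iω) gyroscopic = (-0.0020, 0.0210, 0.0900)
angular accel α = (-2.1000, 0.8500, 0.6667)
ω' = ω + α·dt = (-1.5420, -0.9830, 0.2133)
Hamilton product q⊗(0,ω) = (1.0017953, 1.1646247, -0.8757018, 0.4039815)
q' = normalize(q + ½dt·q⊗(0,ω)) = (-0.2302, 0.3988, 0.5506, 0.6963)

ω' = (-1.5420, -0.9830, 0.2133)
q' = (-0.2302, 0.3988, 0.5506, 0.6963)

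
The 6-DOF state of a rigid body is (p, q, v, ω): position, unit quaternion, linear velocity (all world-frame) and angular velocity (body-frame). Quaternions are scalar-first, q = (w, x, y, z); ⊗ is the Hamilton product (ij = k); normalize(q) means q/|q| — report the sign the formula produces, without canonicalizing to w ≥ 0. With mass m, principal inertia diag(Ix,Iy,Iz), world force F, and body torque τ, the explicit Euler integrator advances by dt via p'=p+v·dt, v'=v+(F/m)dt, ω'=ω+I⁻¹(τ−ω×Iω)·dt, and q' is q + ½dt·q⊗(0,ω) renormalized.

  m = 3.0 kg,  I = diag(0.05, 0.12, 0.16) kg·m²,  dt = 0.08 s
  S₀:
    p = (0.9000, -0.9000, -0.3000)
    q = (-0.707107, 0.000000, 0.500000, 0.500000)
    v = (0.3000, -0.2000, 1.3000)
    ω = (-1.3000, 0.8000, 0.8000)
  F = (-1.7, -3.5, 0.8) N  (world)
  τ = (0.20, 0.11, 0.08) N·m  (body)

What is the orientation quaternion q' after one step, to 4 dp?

Hamilton product q⊗(0,ω) = (-0.8000000, 0.9192391, -1.2156856, 0.0843144)
q + ½dt·q⊗(0,ω), renormalized = (-0.7374, 0.0367, 0.4503, 0.5022)

q' = (-0.7374, 0.0367, 0.4503, 0.5022)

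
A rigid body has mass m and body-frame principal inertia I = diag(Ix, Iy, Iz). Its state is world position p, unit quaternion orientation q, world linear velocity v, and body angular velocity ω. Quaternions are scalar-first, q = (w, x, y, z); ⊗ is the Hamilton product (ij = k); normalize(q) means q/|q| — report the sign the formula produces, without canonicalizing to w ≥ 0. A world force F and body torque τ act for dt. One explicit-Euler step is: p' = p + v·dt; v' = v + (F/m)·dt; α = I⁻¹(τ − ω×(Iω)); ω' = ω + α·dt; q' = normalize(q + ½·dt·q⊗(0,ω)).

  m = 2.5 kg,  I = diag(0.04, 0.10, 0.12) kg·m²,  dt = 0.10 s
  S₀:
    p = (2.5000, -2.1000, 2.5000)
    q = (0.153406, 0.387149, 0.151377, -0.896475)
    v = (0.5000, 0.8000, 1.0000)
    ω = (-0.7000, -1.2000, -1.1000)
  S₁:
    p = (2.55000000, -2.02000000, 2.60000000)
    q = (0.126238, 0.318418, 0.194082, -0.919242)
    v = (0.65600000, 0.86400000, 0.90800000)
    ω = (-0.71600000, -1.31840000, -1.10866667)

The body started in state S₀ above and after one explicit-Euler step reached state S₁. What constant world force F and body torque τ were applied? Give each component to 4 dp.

ω₁ − ω₀ = (-0.01600000, -0.11840000, -0.00866667)
gyro term ω₀×Iω₀ = (0.0264, -0.0616, 0.0504)
τ = I·(Δω/dt) + ω₀×(Iω₀) = (0.0200, -0.1800, 0.0400)
velocity change Δv = (0.15600000, 0.06400000, -0.09200000)
applied force F = (3.9000, 1.6000, -2.3000)

F = (3.9000, 1.6000, -2.3000)
τ = (0.0200, -0.1800, 0.0400)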